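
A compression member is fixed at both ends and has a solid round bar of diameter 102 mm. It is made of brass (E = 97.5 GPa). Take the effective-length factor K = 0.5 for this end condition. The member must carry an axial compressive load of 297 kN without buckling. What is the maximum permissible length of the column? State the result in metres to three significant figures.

L_max ≈ 8.30 m

I = πd⁴/64 = π×102⁴/64 = 5.313×10^6 mm⁴
I = 5.313×10^-6 m⁴
At the buckling limit P_cr = P = 2.970×10^5 N
From P_cr = π²EI/(K·L)²:  L = (1/K)·√(π²EI/P_cr) = (1/0.5)·√(π²×9.75×10^10×5.313×10^-6/2.970×10^5)
L = 8.30 m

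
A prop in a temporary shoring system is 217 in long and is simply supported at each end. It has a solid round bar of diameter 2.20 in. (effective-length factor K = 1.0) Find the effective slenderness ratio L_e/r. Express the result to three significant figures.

For a solid circle r = d/4 = 2.20/4 = 0.5500 in
L_e = K·L = 1 × 217 = 217.0 in
λ = L_e / r_min = 217.00 / 0.5500 = 395

λ ≈ 395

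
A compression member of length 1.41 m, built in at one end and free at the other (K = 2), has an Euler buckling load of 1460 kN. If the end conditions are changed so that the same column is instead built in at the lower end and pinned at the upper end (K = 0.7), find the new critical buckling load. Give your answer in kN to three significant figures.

P_cr ∝ 1/K², so P_cr,new = P_cr,old × (K_old/K_new)² = 1460 × (2/0.7)²
= 1460 × 8.163 = 11900 kN

P_cr ≈ 11900 kN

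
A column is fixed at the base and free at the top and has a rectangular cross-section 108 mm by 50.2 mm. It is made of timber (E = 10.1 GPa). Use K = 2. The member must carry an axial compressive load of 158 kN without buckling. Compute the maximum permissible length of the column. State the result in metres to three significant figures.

Buckling occurs about the weak axis: I_min = h·b³/12 with b = 50.2 mm (the shorter side).
I_min = 108×50.2³/12 = 1.139×10^6 mm⁴
I = 1.139×10^-6 m⁴
At the buckling limit P_cr = P = 1.580×10^5 N
From P_cr = π²EI/(K·L)²:  L = (1/K)·√(π²EI/P_cr) = (1/2)·√(π²×1.01×10^10×1.139×10^-6/1.580×10^5)
L = 0.424 m

L_max ≈ 0.424 m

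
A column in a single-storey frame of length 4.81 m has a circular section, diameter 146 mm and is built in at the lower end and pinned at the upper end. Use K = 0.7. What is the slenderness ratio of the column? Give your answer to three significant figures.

For a solid circle r = d/4 = 146/4 = 36.50 mm
L_e = K·L = 0.7 × 4.81 m = 3.367 m = 3367.0 mm
λ = L_e / r_min = 3367.0 / 36.50 = 92.2

λ ≈ 92.2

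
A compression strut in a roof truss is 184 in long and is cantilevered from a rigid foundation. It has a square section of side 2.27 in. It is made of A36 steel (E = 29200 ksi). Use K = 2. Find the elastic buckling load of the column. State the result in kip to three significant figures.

I = a⁴/12 = 2.27⁴/12 = 2.213 in⁴
Effective length L_e = K·L = 2 × 184 = 368.0 in
P_cr = π²EI / L_e² = π² × 29200×10³ × 2.213 / 368.0² = 4.709×10^3 lb

P_cr ≈ 4.71 kip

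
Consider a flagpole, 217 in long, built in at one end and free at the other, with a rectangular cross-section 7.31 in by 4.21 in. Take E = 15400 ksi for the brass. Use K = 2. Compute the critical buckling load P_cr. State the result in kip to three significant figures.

P_cr ≈ 36.7 kip

Buckling occurs about the weak axis: I_min = h·b³/12 with b = 4.21 in (the shorter side).
I_min = 7.31×4.21³/12 = 45.46 in⁴
Effective length L_e = K·L = 2 × 217 = 434.0 in
P_cr = π²EI / L_e² = π² × 15400×10³ × 45.46 / 434.0² = 3.668×10^4 lb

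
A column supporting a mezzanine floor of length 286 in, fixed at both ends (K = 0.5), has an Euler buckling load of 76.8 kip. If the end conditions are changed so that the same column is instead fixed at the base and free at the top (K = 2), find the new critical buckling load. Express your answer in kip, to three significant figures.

P_cr ∝ 1/K², so P_cr,new = P_cr,old × (K_old/K_new)² = 76.8 × (0.5/2)²
= 76.8 × 0.06250 = 4.80 kip

P_cr ≈ 4.80 kip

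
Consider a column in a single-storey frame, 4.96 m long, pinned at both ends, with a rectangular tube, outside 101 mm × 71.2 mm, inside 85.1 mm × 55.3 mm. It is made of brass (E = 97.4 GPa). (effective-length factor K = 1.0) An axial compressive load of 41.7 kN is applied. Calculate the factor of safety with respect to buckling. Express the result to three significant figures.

n ≈ 1.72

Weak-axis I_min = (h_o·b_o³ − h_i·b_i³)/12 with b_o = 71.2, b_i = 55.30 mm (shorter outer/inner sides).
I_min = (101×71.2³ − 85.10×55.30³)/12 = 1.839×10^6 mm⁴
I = 1.839×10^6 mm⁴ = 1.839×10^-6 m⁴
Effective length L_e = K·L = 1 × 4.96 = 4.960 m
P_cr = π²EI / L_e² = π² × 97.4×10⁹ × 1.839×10^-6 / 4.960² = 7.184×10^4 N
Factor of safety n = P_cr / P = 71.845 / 41.7 = 1.72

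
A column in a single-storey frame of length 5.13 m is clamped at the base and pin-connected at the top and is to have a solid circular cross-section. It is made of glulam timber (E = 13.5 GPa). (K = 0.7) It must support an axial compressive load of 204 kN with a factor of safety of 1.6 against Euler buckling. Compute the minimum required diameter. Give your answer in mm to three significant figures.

d ≈ 159 mm

Required P_cr = n·P = 1.6 × 204 = 326.4 kN
L_e = K·L = 0.7 × 5.13 = 3.591 m
Required I = P_cr·L_e²/(π²E) = 3.264×10^5 × 3.591² / (π² × 1.35×10^10) = 3.159×10^-5 m⁴
I_req = 3.159×10^7 mm⁴
Solid circle: I = πd⁴/64  ⇒  d = (64I/π)^(1/4) = (64×3.159×10^7/π)^(1/4) = 159 mm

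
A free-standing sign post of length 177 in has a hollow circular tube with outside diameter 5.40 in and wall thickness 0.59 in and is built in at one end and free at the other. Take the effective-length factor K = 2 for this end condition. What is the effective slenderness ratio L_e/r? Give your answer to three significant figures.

Inner diameter d_i = 5.40 − 2×0.59 = 4.220 in
I = π(d_o⁴ − d_i⁴)/64 = π(5.40⁴ − 4.220⁴)/64 = 26.17 in⁴
A = 8.916 in²;  r_min = √(I/A) = √(26.17/8.916) = 1.713 in
L_e = K·L = 2 × 177 = 354.0 in
λ = L_e / r_min = 354.00 / 1.713 = 207

λ ≈ 207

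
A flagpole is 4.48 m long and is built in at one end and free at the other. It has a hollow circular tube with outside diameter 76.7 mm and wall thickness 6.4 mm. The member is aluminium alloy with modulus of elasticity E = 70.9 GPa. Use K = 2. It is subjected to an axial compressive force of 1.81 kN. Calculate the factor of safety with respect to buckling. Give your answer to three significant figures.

n ≈ 4.24

Inner diameter d_i = 76.7 − 2×6.4 = 63.90 mm
I = π(d_o⁴ − d_i⁴)/64 = π(76.7⁴ − 63.90⁴)/64 = 8.804×10^5 mm⁴
I = 8.804×10^5 mm⁴ = 8.804×10^-7 m⁴
Effective length L_e = K·L = 2 × 4.48 = 8.960 m
P_cr = π²EI / L_e² = π² × 70.9×10⁹ × 8.804×10^-7 / 8.960² = 7.674×10^3 N
Factor of safety n = P_cr / P = 7.6740 / 1.81 = 4.24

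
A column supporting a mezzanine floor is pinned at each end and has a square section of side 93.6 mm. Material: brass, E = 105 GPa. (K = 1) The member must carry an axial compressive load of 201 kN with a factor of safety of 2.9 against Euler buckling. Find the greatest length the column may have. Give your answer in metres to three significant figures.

L_max ≈ 3.37 m

I = a⁴/12 = 93.6⁴/12 = 6.396×10^6 mm⁴
I = 6.396×10^-6 m⁴
Required critical load P_cr = n·P = 2.9 × 201 = 582.9 kN = 5.829×10^5 N
From P_cr = π²EI/(K·L)²:  L = (1/K)·√(π²EI/P_cr) = (1/1)·√(π²×1.05×10^11×6.396×10^-6/5.829×10^5)
L = 3.37 m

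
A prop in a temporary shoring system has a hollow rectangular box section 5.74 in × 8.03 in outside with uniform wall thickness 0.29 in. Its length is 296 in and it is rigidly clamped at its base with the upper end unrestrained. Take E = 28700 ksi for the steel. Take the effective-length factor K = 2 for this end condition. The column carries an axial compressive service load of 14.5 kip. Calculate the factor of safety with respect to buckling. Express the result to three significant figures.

Inner dimensions: h_i = 8.03 − 2×0.29 = 7.450 in, b_i = 5.74 − 2×0.29 = 5.160 in
Weak-axis I_min = (h_o·b_o³ − h_i·b_i³)/12 with b_o = 5.74, b_i = 5.160 in (shorter outer/inner sides).
I_min = (8.03×5.74³ − 7.450×5.160³)/12 = 41.26 in⁴
Effective length L_e = K·L = 2 × 296 = 592.0 in
P_cr = π²EI / L_e² = π² × 28700×10³ × 41.26 / 592.0² = 3.335×10^4 lb
Factor of safety n = P_cr / P = 33.346 / 14.5 = 2.30

n ≈ 2.30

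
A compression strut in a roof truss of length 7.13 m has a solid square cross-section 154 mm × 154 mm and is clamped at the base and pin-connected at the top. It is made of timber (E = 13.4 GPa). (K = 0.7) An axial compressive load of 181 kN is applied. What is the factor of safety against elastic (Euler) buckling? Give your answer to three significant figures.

n ≈ 1.37

I = a⁴/12 = 154⁴/12 = 4.687×10^7 mm⁴
I = 4.687×10^7 mm⁴ = 4.687×10^-5 m⁴
Effective length L_e = K·L = 0.7 × 7.13 = 4.991 m
P_cr = π²EI / L_e² = π² × 13.4×10⁹ × 4.687×10^-5 / 4.991² = 2.488×10^5 N
Factor of safety n = P_cr / P = 248.85 / 181 = 1.37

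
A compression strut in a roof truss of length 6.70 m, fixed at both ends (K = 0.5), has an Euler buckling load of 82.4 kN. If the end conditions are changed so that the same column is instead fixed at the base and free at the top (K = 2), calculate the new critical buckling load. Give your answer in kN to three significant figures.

P_cr ∝ 1/K², so P_cr,new = P_cr,old × (K_old/K_new)² = 82.4 × (0.5/2)²
= 82.4 × 0.06250 = 5.15 kN

P_cr ≈ 5.15 kN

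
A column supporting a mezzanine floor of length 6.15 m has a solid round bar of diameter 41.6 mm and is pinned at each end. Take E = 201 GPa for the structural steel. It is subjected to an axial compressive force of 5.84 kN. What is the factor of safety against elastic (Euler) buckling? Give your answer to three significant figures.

n ≈ 1.32

I = πd⁴/64 = π×41.6⁴/64 = 1.470×10^5 mm⁴
I = 1.470×10^5 mm⁴ = 1.470×10^-7 m⁴
Effective length L_e = K·L = 1 × 6.15 = 6.150 m
P_cr = π²EI / L_e² = π² × 201×10⁹ × 1.470×10^-7 / 6.150² = 7.711×10^3 N
Factor of safety n = P_cr / P = 7.7106 / 5.84 = 1.32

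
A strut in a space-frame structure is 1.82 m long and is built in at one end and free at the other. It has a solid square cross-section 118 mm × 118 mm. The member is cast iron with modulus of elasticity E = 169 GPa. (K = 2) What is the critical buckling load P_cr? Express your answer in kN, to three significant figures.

P_cr ≈ 2030 kN

I = a⁴/12 = 118⁴/12 = 1.616×10^7 mm⁴
I = 1.616×10^7 mm⁴ = 1.616×10^-5 m⁴
Effective length L_e = K·L = 2 × 1.82 = 3.640 m
P_cr = π²EI / L_e² = π² × 169×10⁹ × 1.616×10^-5 / 3.640² = 2.034×10^6 N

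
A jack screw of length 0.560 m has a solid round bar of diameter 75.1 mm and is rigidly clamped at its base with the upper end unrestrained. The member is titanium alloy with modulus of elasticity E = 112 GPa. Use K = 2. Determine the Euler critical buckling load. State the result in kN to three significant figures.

I = πd⁴/64 = π×75.1⁴/64 = 1.561×10^6 mm⁴
I = 1.561×10^6 mm⁴ = 1.561×10^-6 m⁴
Effective length L_e = K·L = 2 × 0.560 = 1.120 m
P_cr = π²EI / L_e² = π² × 112×10⁹ × 1.561×10^-6 / 1.120² = 1.376×10^6 N

P_cr ≈ 1380 kN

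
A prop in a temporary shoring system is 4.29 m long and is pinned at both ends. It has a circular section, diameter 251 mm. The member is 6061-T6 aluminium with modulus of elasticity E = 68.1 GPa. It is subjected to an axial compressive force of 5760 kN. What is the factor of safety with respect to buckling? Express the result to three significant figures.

n ≈ 1.24

I = πd⁴/64 = π×251⁴/64 = 1.948×10^8 mm⁴
I = 1.948×10^8 mm⁴ = 1.948×10^-4 m⁴
Effective length L_e = K·L = 1 × 4.29 = 4.290 m
P_cr = π²EI / L_e² = π² × 68.1×10⁹ × 1.948×10^-4 / 4.290² = 7.115×10^6 N
Factor of safety n = P_cr / P = 7115.4 / 5760 = 1.24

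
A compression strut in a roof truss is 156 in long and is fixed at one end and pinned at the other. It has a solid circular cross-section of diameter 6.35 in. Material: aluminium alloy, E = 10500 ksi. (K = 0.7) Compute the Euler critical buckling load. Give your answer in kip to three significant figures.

P_cr ≈ 694 kip

I = πd⁴/64 = π×6.35⁴/64 = 79.81 in⁴
Effective length L_e = K·L = 0.7 × 156 = 109.2 in
P_cr = π²EI / L_e² = π² × 10500×10³ × 79.81 / 109.2² = 6.936×10^5 lb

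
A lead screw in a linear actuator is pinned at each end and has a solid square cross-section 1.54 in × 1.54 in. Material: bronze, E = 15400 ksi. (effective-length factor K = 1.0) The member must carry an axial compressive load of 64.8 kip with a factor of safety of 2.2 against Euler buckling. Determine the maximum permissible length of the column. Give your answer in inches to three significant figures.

I = a⁴/12 = 1.54⁴/12 = 0.4687 in⁴
Required critical load P_cr = n·P = 2.2 × 64.8 = 142.6 kip = 1.426×10^5 lb
From P_cr = π²EI/(K·L)²:  L = (1/K)·√(π²EI/P_cr) = (1/1)·√(π²×1.54×10^7×0.4687/1.426×10^5)
L = 22.4 in

L_max ≈ 22.4 in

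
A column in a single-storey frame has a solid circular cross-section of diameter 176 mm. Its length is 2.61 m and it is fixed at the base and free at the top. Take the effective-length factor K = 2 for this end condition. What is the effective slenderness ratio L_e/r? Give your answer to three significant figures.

For a solid circle r = d/4 = 176/4 = 44.00 mm
L_e = K·L = 2 × 2.61 m = 5.220 m = 5220.0 mm
λ = L_e / r_min = 5220.0 / 44.00 = 119

λ ≈ 119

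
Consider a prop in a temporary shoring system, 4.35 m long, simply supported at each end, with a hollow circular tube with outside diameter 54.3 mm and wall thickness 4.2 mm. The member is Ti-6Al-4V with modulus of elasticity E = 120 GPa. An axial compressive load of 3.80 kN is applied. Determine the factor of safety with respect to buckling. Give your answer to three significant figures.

Inner diameter d_i = 54.3 − 2×4.2 = 45.90 mm
I = π(d_o⁴ − d_i⁴)/64 = π(54.3⁴ − 45.90⁴)/64 = 2.089×10^5 mm⁴
I = 2.089×10^5 mm⁴ = 2.089×10^-7 m⁴
Effective length L_e = K·L = 1 × 4.35 = 4.350 m
P_cr = π²EI / L_e² = π² × 120×10⁹ × 2.089×10^-7 / 4.350² = 1.307×10^4 N
Factor of safety n = P_cr / P = 13.073 / 3.80 = 3.44

n ≈ 3.44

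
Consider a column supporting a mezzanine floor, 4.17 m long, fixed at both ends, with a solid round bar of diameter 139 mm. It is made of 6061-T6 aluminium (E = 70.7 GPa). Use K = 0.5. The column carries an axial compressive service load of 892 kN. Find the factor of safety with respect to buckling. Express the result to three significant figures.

I = πd⁴/64 = π×139⁴/64 = 1.832×10^7 mm⁴
I = 1.832×10^7 mm⁴ = 1.832×10^-5 m⁴
Effective length L_e = K·L = 0.5 × 4.17 = 2.085 m
P_cr = π²EI / L_e² = π² × 70.7×10⁹ × 1.832×10^-5 / 2.085² = 2.941×10^6 N
Factor of safety n = P_cr / P = 2941.3 / 892 = 3.30

n ≈ 3.30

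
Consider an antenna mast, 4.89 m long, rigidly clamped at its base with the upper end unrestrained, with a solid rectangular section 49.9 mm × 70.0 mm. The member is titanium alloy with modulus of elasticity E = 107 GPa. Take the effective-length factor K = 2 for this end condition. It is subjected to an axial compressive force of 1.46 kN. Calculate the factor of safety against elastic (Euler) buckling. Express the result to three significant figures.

Buckling occurs about the weak axis: I_min = h·b³/12 with b = 49.9 mm (the shorter side).
I_min = 70.0×49.9³/12 = 7.248×10^5 mm⁴
I = 7.248×10^5 mm⁴ = 7.248×10^-7 m⁴
Effective length L_e = K·L = 2 × 4.89 = 9.780 m
P_cr = π²EI / L_e² = π² × 107×10⁹ × 7.248×10^-7 / 9.780² = 8.002×10^3 N
Factor of safety n = P_cr / P = 8.0025 / 1.46 = 5.48

n ≈ 5.48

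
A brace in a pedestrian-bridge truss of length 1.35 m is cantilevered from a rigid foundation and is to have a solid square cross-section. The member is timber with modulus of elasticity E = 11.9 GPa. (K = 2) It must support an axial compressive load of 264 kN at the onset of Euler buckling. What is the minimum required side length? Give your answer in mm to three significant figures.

L_e = K·L = 2 × 1.35 = 2.700 m
Required I = P_cr·L_e²/(π²E) = 2.640×10^5 × 2.700² / (π² × 1.19×10^10) = 1.639×10^-5 m⁴
I_req = 1.639×10^7 mm⁴
Solid square: I = a⁴/12  ⇒  a = (12I)^(1/4) = (12×1.639×10^7)^(1/4) = 118 mm

a ≈ 118 mm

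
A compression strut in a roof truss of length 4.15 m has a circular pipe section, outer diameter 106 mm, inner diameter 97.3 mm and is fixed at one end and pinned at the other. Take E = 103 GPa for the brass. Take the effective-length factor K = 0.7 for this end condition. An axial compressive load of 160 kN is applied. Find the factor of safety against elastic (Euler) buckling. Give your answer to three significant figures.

d_o = 106 mm, d_i = 97.3 mm
I = π(d_o⁴ − d_i⁴)/64 = π(106⁴ − 97.30⁴)/64 = 1.797×10^6 mm⁴
I = 1.797×10^6 mm⁴ = 1.797×10^-6 m⁴
Effective length L_e = K·L = 0.7 × 4.15 = 2.905 m
P_cr = π²EI / L_e² = π² × 103×10⁹ × 1.797×10^-6 / 2.905² = 2.165×10^5 N
Factor of safety n = P_cr / P = 216.53 / 160 = 1.35

n ≈ 1.35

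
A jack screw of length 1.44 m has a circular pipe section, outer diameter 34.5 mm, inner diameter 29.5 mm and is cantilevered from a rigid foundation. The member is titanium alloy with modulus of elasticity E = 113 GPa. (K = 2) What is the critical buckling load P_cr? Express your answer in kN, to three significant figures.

d_o = 34.5 mm, d_i = 29.5 mm
I = π(d_o⁴ − d_i⁴)/64 = π(34.5⁴ − 29.50⁴)/64 = 3.237×10^4 mm⁴
I = 3.237×10^4 mm⁴ = 3.237×10^-8 m⁴
Effective length L_e = K·L = 2 × 1.44 = 2.880 m
P_cr = π²EI / L_e² = π² × 113×10⁹ × 3.237×10^-8 / 2.880² = 4.352×10^3 N

P_cr ≈ 4.35 kN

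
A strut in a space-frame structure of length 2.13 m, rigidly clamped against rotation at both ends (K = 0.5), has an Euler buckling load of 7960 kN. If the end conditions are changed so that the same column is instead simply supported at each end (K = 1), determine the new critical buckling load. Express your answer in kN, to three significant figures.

P_cr ∝ 1/K², so P_cr,new = P_cr,old × (K_old/K_new)² = 7960 × (0.5/1)²
= 7960 × 0.2500 = 1990 kN

P_cr ≈ 1990 kN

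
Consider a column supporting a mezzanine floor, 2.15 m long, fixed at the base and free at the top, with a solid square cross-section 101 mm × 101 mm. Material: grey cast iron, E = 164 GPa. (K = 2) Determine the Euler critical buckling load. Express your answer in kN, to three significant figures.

I = a⁴/12 = 101⁴/12 = 8.672×10^6 mm⁴
I = 8.672×10^6 mm⁴ = 8.672×10^-6 m⁴
Effective length L_e = K·L = 2 × 2.15 = 4.300 m
P_cr = π²EI / L_e² = π² × 164×10⁹ × 8.672×10^-6 / 4.300² = 7.591×10^5 N

P_cr ≈ 759 kN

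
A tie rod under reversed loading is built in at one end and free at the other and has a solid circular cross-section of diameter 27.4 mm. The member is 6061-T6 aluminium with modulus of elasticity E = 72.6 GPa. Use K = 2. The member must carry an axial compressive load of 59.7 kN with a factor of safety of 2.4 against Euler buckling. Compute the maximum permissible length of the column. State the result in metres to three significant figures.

I = πd⁴/64 = π×27.4⁴/64 = 2.767×10^4 mm⁴
I = 2.767×10^-8 m⁴
Required critical load P_cr = n·P = 2.4 × 59.7 = 143.3 kN = 1.433×10^5 N
From P_cr = π²EI/(K·L)²:  L = (1/K)·√(π²EI/P_cr) = (1/2)·√(π²×7.26×10^10×2.767×10^-8/1.433×10^5)
L = 0.186 m

L_max ≈ 0.186 m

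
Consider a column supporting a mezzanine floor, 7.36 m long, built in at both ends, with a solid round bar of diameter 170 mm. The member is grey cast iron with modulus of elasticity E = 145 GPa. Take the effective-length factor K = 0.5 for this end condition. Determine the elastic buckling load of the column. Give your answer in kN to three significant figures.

P_cr ≈ 4330 kN

I = πd⁴/64 = π×170⁴/64 = 4.100×10^7 mm⁴
I = 4.100×10^7 mm⁴ = 4.100×10^-5 m⁴
Effective length L_e = K·L = 0.5 × 7.36 = 3.680 m
P_cr = π²EI / L_e² = π² × 145×10⁹ × 4.100×10^-5 / 3.680² = 4.332×10^6 N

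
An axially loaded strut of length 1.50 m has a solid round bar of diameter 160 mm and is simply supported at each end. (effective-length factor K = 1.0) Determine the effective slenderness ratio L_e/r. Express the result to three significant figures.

λ ≈ 37.5

For a solid circle r = d/4 = 160/4 = 40.00 mm
L_e = K·L = 1 × 1.50 m = 1.500 m = 1500.0 mm
λ = L_e / r_min = 1500.0 / 40.00 = 37.5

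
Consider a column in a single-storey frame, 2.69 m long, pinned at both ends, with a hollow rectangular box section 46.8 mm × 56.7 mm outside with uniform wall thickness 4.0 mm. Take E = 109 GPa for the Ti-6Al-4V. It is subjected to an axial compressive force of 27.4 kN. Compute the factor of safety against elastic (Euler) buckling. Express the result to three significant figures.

n ≈ 1.34

Inner dimensions: h_i = 56.7 − 2×4.0 = 48.70 mm, b_i = 46.8 − 2×4.0 = 38.80 mm
Weak-axis I_min = (h_o·b_o³ − h_i·b_i³)/12 with b_o = 46.8, b_i = 38.80 mm (shorter outer/inner sides).
I_min = (56.7×46.8³ − 48.70×38.80³)/12 = 2.473×10^5 mm⁴
I = 2.473×10^5 mm⁴ = 2.473×10^-7 m⁴
Effective length L_e = K·L = 1 × 2.69 = 2.690 m
P_cr = π²EI / L_e² = π² × 109×10⁹ × 2.473×10^-7 / 2.690² = 3.676×10^4 N
Factor of safety n = P_cr / P = 36.762 / 27.4 = 1.34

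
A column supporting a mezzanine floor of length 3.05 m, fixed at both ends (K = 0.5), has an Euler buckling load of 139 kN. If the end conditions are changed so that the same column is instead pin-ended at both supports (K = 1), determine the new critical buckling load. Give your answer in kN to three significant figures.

P_cr ∝ 1/K², so P_cr,new = P_cr,old × (K_old/K_new)² = 139 × (0.5/1)²
= 139 × 0.2500 = 34.8 kN

P_cr ≈ 34.8 kN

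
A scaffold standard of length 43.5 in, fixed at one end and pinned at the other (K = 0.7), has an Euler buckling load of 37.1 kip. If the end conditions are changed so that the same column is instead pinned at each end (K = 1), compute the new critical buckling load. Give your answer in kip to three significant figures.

P_cr ∝ 1/K², so P_cr,new = P_cr,old × (K_old/K_new)² = 37.1 × (0.7/1)²
= 37.1 × 0.4900 = 18.2 kip

P_cr ≈ 18.2 kip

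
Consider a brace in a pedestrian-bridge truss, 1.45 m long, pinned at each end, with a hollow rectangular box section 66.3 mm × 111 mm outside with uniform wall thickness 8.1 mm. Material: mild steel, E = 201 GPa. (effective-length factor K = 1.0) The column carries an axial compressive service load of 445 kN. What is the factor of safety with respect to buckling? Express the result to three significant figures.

Inner dimensions: h_i = 111 − 2×8.1 = 94.80 mm, b_i = 66.3 − 2×8.1 = 50.10 mm
Weak-axis I_min = (h_o·b_o³ − h_i·b_i³)/12 with b_o = 66.3, b_i = 50.10 mm (shorter outer/inner sides).
I_min = (111×66.3³ − 94.80×50.10³)/12 = 1.702×10^6 mm⁴
I = 1.702×10^6 mm⁴ = 1.702×10^-6 m⁴
Effective length L_e = K·L = 1 × 1.45 = 1.450 m
P_cr = π²EI / L_e² = π² × 201×10⁹ × 1.702×10^-6 / 1.450² = 1.606×10^6 N
Factor of safety n = P_cr / P = 1606.2 / 445 = 3.61

n ≈ 3.61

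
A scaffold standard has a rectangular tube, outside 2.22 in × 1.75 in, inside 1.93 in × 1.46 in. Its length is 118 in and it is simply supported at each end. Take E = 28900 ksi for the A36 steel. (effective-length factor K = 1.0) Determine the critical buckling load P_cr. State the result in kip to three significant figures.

Weak-axis I_min = (h_o·b_o³ − h_i·b_i³)/12 with b_o = 1.75, b_i = 1.460 in (shorter outer/inner sides).
I_min = (2.22×1.75³ − 1.930×1.460³)/12 = 0.4909 in⁴
Effective length L_e = K·L = 1 × 118 = 118.0 in
P_cr = π²EI / L_e² = π² × 28900×10³ × 0.4909 / 118.0² = 1.006×10^4 lb

P_cr ≈ 10.1 kip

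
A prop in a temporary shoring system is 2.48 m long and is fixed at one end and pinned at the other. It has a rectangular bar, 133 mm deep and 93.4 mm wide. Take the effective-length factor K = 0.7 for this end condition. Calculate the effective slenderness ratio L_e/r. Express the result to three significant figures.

For a rectangle r_min = b/√12 = 93.4/√12 = 26.96 mm
L_e = K·L = 0.7 × 2.48 m = 1.736 m = 1736.0 mm
λ = L_e / r_min = 1736.0 / 26.96 = 64.4

λ ≈ 64.4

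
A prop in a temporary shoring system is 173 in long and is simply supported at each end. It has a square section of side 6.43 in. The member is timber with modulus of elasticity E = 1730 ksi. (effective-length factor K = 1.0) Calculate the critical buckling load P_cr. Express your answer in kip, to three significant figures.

P_cr ≈ 81.3 kip

I = a⁴/12 = 6.43⁴/12 = 142.5 in⁴
Effective length L_e = K·L = 1 × 173 = 173.0 in
P_cr = π²EI / L_e² = π² × 1730×10³ × 142.5 / 173.0² = 8.127×10^4 lb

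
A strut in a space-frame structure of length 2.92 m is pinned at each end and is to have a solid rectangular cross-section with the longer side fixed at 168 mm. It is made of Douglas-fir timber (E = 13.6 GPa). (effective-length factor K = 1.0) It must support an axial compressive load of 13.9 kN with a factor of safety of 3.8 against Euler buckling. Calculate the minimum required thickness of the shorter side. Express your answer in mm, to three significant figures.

Required P_cr = n·P = 3.8 × 13.9 = 52.82 kN
L_e = K·L = 1 × 2.92 = 2.920 m
Required I = P_cr·L_e²/(π²E) = 5.282×10^4 × 2.920² / (π² × 1.36×10^10) = 3.355×10^-6 m⁴
I_req = 3.355×10^6 mm⁴
Rectangle, weak axis: I_min = h·b³/12 with h = 168 mm fixed  ⇒  b = (12I/h)^(1/3) = 62.1 mm

b ≈ 62.1 mm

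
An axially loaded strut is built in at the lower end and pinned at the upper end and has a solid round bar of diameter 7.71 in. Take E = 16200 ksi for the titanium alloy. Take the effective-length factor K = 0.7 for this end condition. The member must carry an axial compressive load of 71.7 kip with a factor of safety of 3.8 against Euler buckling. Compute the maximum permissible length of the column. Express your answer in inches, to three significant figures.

I = πd⁴/64 = π×7.71⁴/64 = 173.5 in⁴
Required critical load P_cr = n·P = 3.8 × 71.7 = 272.5 kip = 2.725×10^5 lb
From P_cr = π²EI/(K·L)²:  L = (1/K)·√(π²EI/P_cr) = (1/0.7)·√(π²×1.62×10^7×173.5/2.725×10^5)
L = 456 in

L_max ≈ 456 in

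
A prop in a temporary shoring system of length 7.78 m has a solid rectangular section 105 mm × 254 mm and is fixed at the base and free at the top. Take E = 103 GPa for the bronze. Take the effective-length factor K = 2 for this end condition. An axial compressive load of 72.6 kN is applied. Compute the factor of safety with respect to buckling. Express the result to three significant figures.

Buckling occurs about the weak axis: I_min = h·b³/12 with b = 105 mm (the shorter side).
I_min = 254×105³/12 = 2.450×10^7 mm⁴
I = 2.450×10^7 mm⁴ = 2.450×10^-5 m⁴
Effective length L_e = K·L = 2 × 7.78 = 15.56 m
P_cr = π²EI / L_e² = π² × 103×10⁹ × 2.450×10^-5 / 15.56² = 1.029×10^5 N
Factor of safety n = P_cr / P = 102.88 / 72.6 = 1.42

n ≈ 1.42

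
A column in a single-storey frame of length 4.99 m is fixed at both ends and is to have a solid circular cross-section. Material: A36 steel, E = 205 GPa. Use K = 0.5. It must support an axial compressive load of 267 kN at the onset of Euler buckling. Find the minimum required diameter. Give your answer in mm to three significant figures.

d ≈ 64.0 mm

L_e = K·L = 0.5 × 4.99 = 2.495 m
Required I = P_cr·L_e²/(π²E) = 2.670×10^5 × 2.495² / (π² × 2.05×10^11) = 8.215×10^-7 m⁴
I_req = 8.215×10^5 mm⁴
Solid circle: I = πd⁴/64  ⇒  d = (64I/π)^(1/4) = (64×8.215×10^5/π)^(1/4) = 64.0 mm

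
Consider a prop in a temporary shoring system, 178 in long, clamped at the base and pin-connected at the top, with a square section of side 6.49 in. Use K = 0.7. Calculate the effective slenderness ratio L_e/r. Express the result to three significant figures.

I = a⁴/12 = 6.49⁴/12 = 147.8 in⁴
A = 42.12 in²;  r_min = √(I/A) = √(147.8/42.12) = 1.874 in
L_e = K·L = 0.7 × 178 = 124.6 in
λ = L_e / r_min = 124.60 / 1.874 = 66.5

λ ≈ 66.5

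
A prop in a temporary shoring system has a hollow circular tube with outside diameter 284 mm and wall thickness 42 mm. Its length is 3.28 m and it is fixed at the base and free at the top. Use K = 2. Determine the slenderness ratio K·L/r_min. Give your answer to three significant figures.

Inner diameter d_i = 284 − 2×42 = 200.0 mm
I = π(d_o⁴ − d_i⁴)/64 = π(284⁴ − 200.0⁴)/64 = 2.408×10^8 mm⁴
A = 3.193×10^4 mm²;  r_min = √(I/A) = √(2.408×10^8/3.193×10^4) = 86.84 mm
L_e = K·L = 2 × 3.28 m = 6.560 m = 6560.0 mm
λ = L_e / r_min = 6560.0 / 86.84 = 75.5

λ ≈ 75.5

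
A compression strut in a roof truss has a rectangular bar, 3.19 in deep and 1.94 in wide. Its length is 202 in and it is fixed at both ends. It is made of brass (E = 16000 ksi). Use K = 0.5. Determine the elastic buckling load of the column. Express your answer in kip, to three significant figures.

Buckling occurs about the weak axis: I_min = h·b³/12 with b = 1.94 in (the shorter side).
I_min = 3.19×1.94³/12 = 1.941 in⁴
Effective length L_e = K·L = 0.5 × 202 = 101.0 in
P_cr = π²EI / L_e² = π² × 16000×10³ × 1.941 / 101.0² = 3.005×10^4 lb

P_cr ≈ 30.0 kip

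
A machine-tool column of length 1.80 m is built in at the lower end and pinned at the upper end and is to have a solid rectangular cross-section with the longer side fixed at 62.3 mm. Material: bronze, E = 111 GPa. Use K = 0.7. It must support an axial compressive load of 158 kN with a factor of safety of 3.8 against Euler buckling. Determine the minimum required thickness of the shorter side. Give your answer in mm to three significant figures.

Required P_cr = n·P = 3.8 × 158 = 600.4 kN
L_e = K·L = 0.7 × 1.80 = 1.260 m
Required I = P_cr·L_e²/(π²E) = 6.004×10^5 × 1.260² / (π² × 1.11×10^11) = 8.701×10^-7 m⁴
I_req = 8.701×10^5 mm⁴
Rectangle, weak axis: I_min = h·b³/12 with h = 62.3 mm fixed  ⇒  b = (12I/h)^(1/3) = 55.1 mm

b ≈ 55.1 mm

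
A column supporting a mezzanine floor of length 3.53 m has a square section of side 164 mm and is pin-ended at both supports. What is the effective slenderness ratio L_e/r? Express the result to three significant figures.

For a square r = a/√12 = 164/√12 = 47.34 mm
L_e = K·L = 1 × 3.53 m = 3.530 m = 3530.0 mm
λ = L_e / r_min = 3530.0 / 47.34 = 74.6

λ ≈ 74.6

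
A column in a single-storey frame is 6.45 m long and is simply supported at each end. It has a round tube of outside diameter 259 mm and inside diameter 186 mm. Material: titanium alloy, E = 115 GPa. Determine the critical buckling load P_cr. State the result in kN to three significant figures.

d_o = 259 mm, d_i = 186 mm
I = π(d_o⁴ − d_i⁴)/64 = π(259⁴ − 186.0⁴)/64 = 1.621×10^8 mm⁴
I = 1.621×10^8 mm⁴ = 1.621×10^-4 m⁴
Effective length L_e = K·L = 1 × 6.45 = 6.450 m
P_cr = π²EI / L_e² = π² × 115×10⁹ × 1.621×10^-4 / 6.450² = 4.423×10^6 N

P_cr ≈ 4420 kN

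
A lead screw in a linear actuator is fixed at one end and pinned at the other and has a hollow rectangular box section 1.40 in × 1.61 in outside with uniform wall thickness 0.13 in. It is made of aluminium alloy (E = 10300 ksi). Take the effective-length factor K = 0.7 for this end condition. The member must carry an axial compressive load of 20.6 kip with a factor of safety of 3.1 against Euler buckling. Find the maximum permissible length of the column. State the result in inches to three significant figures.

Inner dimensions: h_i = 1.61 − 2×0.13 = 1.350 in, b_i = 1.40 − 2×0.13 = 1.140 in
Weak-axis I_min = (h_o·b_o³ − h_i·b_i³)/12 with b_o = 1.40, b_i = 1.140 in (shorter outer/inner sides).
I_min = (1.61×1.40³ − 1.350×1.140³)/12 = 0.2015 in⁴
Required critical load P_cr = n·P = 3.1 × 20.6 = 63.86 kip = 6.386×10^4 lb
From P_cr = π²EI/(K·L)²:  L = (1/K)·√(π²EI/P_cr) = (1/0.7)·√(π²×1.03×10^7×0.2015/6.386×10^4)
L = 25.6 in

L_max ≈ 25.6 in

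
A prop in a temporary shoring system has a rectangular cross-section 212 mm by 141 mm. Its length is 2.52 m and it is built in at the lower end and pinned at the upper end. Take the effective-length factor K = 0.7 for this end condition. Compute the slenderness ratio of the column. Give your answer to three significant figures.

λ ≈ 43.3

For a rectangle r_min = b/√12 = 141/√12 = 40.70 mm
L_e = K·L = 0.7 × 2.52 m = 1.764 m = 1764.0 mm
λ = L_e / r_min = 1764.0 / 40.70 = 43.3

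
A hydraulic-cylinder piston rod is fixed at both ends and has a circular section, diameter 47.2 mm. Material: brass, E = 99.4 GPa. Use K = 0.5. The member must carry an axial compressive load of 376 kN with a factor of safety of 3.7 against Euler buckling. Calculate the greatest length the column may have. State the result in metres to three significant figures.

I = πd⁴/64 = π×47.2⁴/64 = 2.436×10^5 mm⁴
I = 2.436×10^-7 m⁴
Required critical load P_cr = n·P = 3.7 × 376 = 1391 kN = 1.391×10^6 N
From P_cr = π²EI/(K·L)²:  L = (1/K)·√(π²EI/P_cr) = (1/0.5)·√(π²×9.94×10^10×2.436×10^-7/1.391×10^6)
L = 0.829 m

L_max ≈ 0.829 m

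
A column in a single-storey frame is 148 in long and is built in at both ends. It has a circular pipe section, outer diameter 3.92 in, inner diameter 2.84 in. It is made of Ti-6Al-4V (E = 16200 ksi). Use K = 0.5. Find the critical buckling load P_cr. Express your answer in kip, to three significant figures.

d_o = 3.92 in, d_i = 2.84 in
I = π(d_o⁴ − d_i⁴)/64 = π(3.92⁴ − 2.840⁴)/64 = 8.397 in⁴
Effective length L_e = K·L = 0.5 × 148 = 74.00 in
P_cr = π²EI / L_e² = π² × 16200×10³ × 8.397 / 74.00² = 2.452×10^5 lb

P_cr ≈ 245 kip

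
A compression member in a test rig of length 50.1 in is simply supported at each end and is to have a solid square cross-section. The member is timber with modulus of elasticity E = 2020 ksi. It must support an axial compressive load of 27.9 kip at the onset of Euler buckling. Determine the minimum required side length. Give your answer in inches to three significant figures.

a ≈ 2.55 in

L_e = K·L = 1 × 50.1 = 50.10 in
Required I = P_cr·L_e²/(π²E) = 2.790×10^4 × 50.10² / (π² × 2.02×10^6) = 3.513 in⁴
Solid square: I = a⁴/12  ⇒  a = (12I)^(1/4) = (12×3.513)^(1/4) = 2.55 in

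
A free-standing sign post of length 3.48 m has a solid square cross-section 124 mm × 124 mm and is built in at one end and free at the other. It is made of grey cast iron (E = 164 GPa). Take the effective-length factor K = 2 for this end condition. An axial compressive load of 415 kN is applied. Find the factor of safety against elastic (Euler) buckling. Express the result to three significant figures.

n ≈ 1.59

I = a⁴/12 = 124⁴/12 = 1.970×10^7 mm⁴
I = 1.970×10^7 mm⁴ = 1.970×10^-5 m⁴
Effective length L_e = K·L = 2 × 3.48 = 6.960 m
P_cr = π²EI / L_e² = π² × 164×10⁹ × 1.970×10^-5 / 6.960² = 6.583×10^5 N
Factor of safety n = P_cr / P = 658.31 / 415 = 1.59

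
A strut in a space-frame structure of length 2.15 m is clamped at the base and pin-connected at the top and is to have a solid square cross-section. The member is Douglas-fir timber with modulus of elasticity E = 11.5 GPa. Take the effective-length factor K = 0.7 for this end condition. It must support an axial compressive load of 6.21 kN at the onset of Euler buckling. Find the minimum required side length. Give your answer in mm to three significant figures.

a ≈ 34.9 mm

L_e = K·L = 0.7 × 2.15 = 1.505 m
Required I = P_cr·L_e²/(π²E) = 6.210×10^3 × 1.505² / (π² × 1.15×10^10) = 1.239×10^-7 m⁴
I_req = 1.239×10^5 mm⁴
Solid square: I = a⁴/12  ⇒  a = (12I)^(1/4) = (12×1.239×10^5)^(1/4) = 34.9 mm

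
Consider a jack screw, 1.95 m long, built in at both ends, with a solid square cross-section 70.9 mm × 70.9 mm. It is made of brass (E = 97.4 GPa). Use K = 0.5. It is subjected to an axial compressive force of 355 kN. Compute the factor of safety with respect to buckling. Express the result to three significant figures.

n ≈ 6.00

I = a⁴/12 = 70.9⁴/12 = 2.106×10^6 mm⁴
I = 2.106×10^6 mm⁴ = 2.106×10^-6 m⁴
Effective length L_e = K·L = 0.5 × 1.95 = 0.9750 m
P_cr = π²EI / L_e² = π² × 97.4×10⁹ × 2.106×10^-6 / 0.9750² = 2.129×10^6 N
Factor of safety n = P_cr / P = 2129.4 / 355 = 6.00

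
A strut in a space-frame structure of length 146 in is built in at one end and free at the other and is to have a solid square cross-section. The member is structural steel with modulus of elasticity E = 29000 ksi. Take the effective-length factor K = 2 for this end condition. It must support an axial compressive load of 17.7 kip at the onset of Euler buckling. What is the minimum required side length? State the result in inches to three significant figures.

a ≈ 2.82 in

L_e = K·L = 2 × 146 = 292.0 in
Required I = P_cr·L_e²/(π²E) = 1.770×10^4 × 292.0² / (π² × 2.90×10^7) = 5.273 in⁴
Solid square: I = a⁴/12  ⇒  a = (12I)^(1/4) = (12×5.273)^(1/4) = 2.82 in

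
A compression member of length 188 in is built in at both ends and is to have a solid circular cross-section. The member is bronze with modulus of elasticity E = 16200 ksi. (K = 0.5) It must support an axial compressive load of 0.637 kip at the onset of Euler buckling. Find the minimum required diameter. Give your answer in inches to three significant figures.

L_e = K·L = 0.5 × 188 = 94.00 in
Required I = P_cr·L_e²/(π²E) = 637.0 × 94.00² / (π² × 1.62×10^7) = 3.520×10^-2 in⁴
Solid circle: I = πd⁴/64  ⇒  d = (64I/π)^(1/4) = (64×3.520×10^-2/π)^(1/4) = 0.920 in

d ≈ 0.920 in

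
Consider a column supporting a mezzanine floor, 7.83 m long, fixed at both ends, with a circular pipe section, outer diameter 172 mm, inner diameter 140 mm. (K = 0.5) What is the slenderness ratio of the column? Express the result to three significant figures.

d_o = 172 mm, d_i = 140 mm
I = π(d_o⁴ − d_i⁴)/64 = π(172⁴ − 140.0⁴)/64 = 2.410×10^7 mm⁴
A = 7.841×10^3 mm²;  r_min = √(I/A) = √(2.410×10^7/7.841×10^3) = 55.44 mm
L_e = K·L = 0.5 × 7.83 m = 3.915 m = 3915.0 mm
λ = L_e / r_min = 3915.0 / 55.44 = 70.6

λ ≈ 70.6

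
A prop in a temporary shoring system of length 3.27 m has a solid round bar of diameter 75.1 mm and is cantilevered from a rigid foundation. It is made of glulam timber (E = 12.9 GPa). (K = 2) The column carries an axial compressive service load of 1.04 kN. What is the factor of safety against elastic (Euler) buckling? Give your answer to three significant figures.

n ≈ 4.47

I = πd⁴/64 = π×75.1⁴/64 = 1.561×10^6 mm⁴
I = 1.561×10^6 mm⁴ = 1.561×10^-6 m⁴
Effective length L_e = K·L = 2 × 3.27 = 6.540 m
P_cr = π²EI / L_e² = π² × 12.9×10⁹ × 1.561×10^-6 / 6.540² = 4.648×10^3 N
Factor of safety n = P_cr / P = 4.6480 / 1.04 = 4.47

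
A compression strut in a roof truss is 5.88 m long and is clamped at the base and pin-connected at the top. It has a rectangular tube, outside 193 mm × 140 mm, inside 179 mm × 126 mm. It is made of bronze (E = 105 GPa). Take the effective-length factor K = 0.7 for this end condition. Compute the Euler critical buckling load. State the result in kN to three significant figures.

P_cr ≈ 874 kN

Weak-axis I_min = (h_o·b_o³ − h_i·b_i³)/12 with b_o = 140, b_i = 126.0 mm (shorter outer/inner sides).
I_min = (193×140³ − 179.0×126.0³)/12 = 1.429×10^7 mm⁴
I = 1.429×10^7 mm⁴ = 1.429×10^-5 m⁴
Effective length L_e = K·L = 0.7 × 5.88 = 4.116 m
P_cr = π²EI / L_e² = π² × 105×10⁹ × 1.429×10^-5 / 4.116² = 8.743×10^5 N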